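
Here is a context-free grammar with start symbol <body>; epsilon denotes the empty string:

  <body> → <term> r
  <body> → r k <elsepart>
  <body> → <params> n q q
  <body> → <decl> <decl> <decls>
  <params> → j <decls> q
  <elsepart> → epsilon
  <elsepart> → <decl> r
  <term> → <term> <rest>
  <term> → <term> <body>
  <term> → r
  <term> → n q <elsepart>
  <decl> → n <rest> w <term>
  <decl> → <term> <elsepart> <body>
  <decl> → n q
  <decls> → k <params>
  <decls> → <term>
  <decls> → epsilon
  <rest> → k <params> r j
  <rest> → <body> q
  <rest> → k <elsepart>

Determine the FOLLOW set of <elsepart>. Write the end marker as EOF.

{ EOF, j, k, n, q, r, w }

In <body> → r k <elsepart>: <elsepart> is at the end, add FOLLOW(<body>) = { EOF, j, k, n, q, r }.
In <term> → n q <elsepart>: <elsepart> is at the end, add FOLLOW(<term>) = { EOF, j, k, n, q, r }.
In <decl> → <term> <elsepart> <body>: add FIRST(<body>) = { j, n, r }.
In <rest> → k <elsepart>: <elsepart> is at the end, add FOLLOW(<rest>) = { EOF, j, k, n, q, r, w }.
Union: FOLLOW(<elsepart>) = { EOF, j, k, n, q, r, w }.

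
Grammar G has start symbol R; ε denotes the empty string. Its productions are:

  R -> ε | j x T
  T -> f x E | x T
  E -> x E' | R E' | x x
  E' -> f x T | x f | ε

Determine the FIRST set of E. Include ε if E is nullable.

E -> x E' contributes {x}.
From E -> R E': R, E' nullable, take FIRST(R) ∪ FIRST(E') = { f, j, x }; also ε since the whole RHS is nullable.
E -> x x contributes {x}.
Union: FIRST(E) = { f, j, x, ε }.

{ f, j, x, ε }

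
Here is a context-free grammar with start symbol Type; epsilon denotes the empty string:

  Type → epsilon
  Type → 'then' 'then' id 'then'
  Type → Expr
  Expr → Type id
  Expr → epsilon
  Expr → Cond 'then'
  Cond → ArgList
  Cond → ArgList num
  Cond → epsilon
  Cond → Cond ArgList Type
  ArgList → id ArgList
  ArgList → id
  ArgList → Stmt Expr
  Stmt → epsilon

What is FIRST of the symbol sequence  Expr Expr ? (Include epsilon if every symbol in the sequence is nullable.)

{ 'then', id, num, epsilon }

Add FIRST(Expr)\{epsilon} = { 'then', id, num }; Expr is nullable, continue.
Add FIRST(Expr)\{epsilon} = { 'then', id, num }; Expr is nullable, continue.
Every symbol is nullable, so include epsilon.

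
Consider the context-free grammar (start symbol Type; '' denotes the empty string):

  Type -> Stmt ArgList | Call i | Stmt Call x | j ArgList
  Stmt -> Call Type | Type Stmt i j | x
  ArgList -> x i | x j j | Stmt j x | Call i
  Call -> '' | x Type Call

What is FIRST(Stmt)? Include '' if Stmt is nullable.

{ i, j, x }

From Stmt -> Call Type: Call nullable, take FIRST(Call) ∪ FIRST(Type) = { i, j, x }.
From Stmt -> Type Stmt i j: add FIRST(Type) = { i, j, x }.
Stmt -> x contributes {x}.
Union: FIRST(Stmt) = { i, j, x }.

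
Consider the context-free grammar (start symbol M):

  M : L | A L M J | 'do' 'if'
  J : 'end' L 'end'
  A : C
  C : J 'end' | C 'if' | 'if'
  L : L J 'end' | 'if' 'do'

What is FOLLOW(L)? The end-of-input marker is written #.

{ #, 'do', 'end', 'if' }

In M : L: L is at the end, add FOLLOW(M) = { #, 'end' }.
In M : A L M J: add FIRST(M J) = { 'do', 'end', 'if' }.
In J : 'end' L 'end': add FIRST('end') = { 'end' }.
In L : L J 'end': add FIRST(J 'end') = { 'end' }.
Union: FOLLOW(L) = { #, 'do', 'end', 'if' }.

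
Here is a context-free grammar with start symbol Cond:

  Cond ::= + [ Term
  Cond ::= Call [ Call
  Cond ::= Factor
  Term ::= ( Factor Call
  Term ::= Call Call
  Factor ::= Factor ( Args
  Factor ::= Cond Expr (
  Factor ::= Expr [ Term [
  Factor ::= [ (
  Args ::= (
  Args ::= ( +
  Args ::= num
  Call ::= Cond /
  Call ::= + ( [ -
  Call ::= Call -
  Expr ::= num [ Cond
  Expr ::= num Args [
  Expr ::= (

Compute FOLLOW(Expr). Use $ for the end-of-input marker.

{ (, [ }

In Factor ::= Cond Expr (: add FIRST(() = { ( }.
In Factor ::= Expr [ Term [: add FIRST([ Term [) = { [ }.
Union: FOLLOW(Expr) = { (, [ }.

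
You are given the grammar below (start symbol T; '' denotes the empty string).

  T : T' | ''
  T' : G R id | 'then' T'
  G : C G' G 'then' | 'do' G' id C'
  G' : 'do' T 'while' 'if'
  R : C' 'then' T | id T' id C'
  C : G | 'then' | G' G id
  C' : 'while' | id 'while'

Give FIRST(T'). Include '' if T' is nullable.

From T' : G R id: add FIRST(G) = { 'do', 'then' }.
T' : 'then' T' contributes {'then'}.
Union: FIRST(T') = { 'do', 'then' }.

{ 'do', 'then' }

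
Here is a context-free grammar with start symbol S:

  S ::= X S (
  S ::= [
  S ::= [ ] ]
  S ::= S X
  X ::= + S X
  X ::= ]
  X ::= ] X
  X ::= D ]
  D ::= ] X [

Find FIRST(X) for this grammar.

{ +, ] }

X ::= + S X contributes {+}.
X ::= ] contributes {]}.
X ::= ] X contributes {]}.
From X ::= D ]: add FIRST(D) = { ] }.
Union: FIRST(X) = { +, ] }.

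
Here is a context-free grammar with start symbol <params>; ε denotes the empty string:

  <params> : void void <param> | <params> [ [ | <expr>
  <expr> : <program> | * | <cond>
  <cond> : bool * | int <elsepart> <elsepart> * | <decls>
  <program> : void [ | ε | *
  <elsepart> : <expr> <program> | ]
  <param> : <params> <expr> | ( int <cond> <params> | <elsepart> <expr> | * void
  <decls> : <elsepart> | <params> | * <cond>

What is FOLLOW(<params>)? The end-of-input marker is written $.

<params> is the start symbol, so $ ∈ FOLLOW(<params>).
In <params> : <params> [ [: add FIRST([ [) = { [ }.
In <param> : <params> <expr>: add FIRST(<expr>)\{ε} = { *, [, ], bool, int, void }.
  Since <expr> is nullable, also add FOLLOW(<param>) = { $, *, [, ], bool, int, void }.
In <param> : ( int <cond> <params>: <params> is at the end, add FOLLOW(<param>) = { $, *, [, ], bool, int, void }.
In <decls> : <params>: <params> is at the end, add FOLLOW(<decls>) = { $, *, [, ], bool, int, void }.
Union: FOLLOW(<params>) = { $, *, [, ], bool, int, void }.

{ $, *, [, ], bool, int, void }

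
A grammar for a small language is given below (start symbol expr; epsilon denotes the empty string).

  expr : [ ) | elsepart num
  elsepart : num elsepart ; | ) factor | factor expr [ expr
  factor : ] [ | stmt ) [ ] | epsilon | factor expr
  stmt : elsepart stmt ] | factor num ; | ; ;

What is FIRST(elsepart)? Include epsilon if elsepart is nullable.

{ ), ;, [, ], num }

elsepart : num elsepart ; contributes {num}.
elsepart : ) factor contributes {)}.
From elsepart : factor expr [ expr: factor nullable, take FIRST(factor) ∪ FIRST(expr) = { ), ;, [, ], num }.
Union: FIRST(elsepart) = { ), ;, [, ], num }.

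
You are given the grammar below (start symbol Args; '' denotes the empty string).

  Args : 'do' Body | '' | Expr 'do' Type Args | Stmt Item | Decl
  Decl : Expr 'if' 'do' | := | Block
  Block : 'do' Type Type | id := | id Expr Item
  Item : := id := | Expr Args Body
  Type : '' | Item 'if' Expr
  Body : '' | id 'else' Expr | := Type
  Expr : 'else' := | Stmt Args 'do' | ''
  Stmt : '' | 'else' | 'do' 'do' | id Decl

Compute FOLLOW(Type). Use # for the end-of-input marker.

In Args : Expr 'do' Type Args: add FIRST(Args)\{''} = { 'do', 'else', 'if', :=, id }.
  Since Args is nullable, also add FOLLOW(Args) = { #, 'do', 'else', 'if', :=, id }.
In Block : 'do' Type Type: add FIRST(Type)\{''} = { 'do', 'else', 'if', :=, id }.
  Since Type is nullable, also add FOLLOW(Block) = { #, 'do', 'else', 'if', :=, id }.
In Block : 'do' Type Type: Type is at the end, add FOLLOW(Block) = { #, 'do', 'else', 'if', :=, id }.
In Body : := Type: Type is at the end, add FOLLOW(Body) = { #, 'do', 'else', 'if', :=, id }.
Union: FOLLOW(Type) = { #, 'do', 'else', 'if', :=, id }.

{ #, 'do', 'else', 'if', :=, id }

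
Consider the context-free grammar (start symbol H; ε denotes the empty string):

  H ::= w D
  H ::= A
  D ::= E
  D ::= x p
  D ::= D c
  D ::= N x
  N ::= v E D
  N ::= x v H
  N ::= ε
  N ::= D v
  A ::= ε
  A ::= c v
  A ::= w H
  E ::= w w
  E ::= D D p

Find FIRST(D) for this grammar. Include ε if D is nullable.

{ v, w, x }

From D ::= E: add FIRST(E) = { v, w, x }.
D ::= x p contributes {x}.
From D ::= D c: add FIRST(D) = { v, w, x }.
From D ::= N x: N nullable, take FIRST(N) ∪ {x} = { v, w, x }.
Union: FIRST(D) = { v, w, x }.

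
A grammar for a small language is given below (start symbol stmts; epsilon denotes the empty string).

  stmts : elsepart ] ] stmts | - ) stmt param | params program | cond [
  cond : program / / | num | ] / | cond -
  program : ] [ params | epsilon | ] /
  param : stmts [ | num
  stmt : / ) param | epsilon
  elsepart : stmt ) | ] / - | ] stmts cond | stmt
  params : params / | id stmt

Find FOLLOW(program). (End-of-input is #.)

In stmts : params program: program is at the end, add FOLLOW(stmts) = { #, /, [, ], num }.
In cond : program / /: add FIRST(/ /) = { / }.
Union: FOLLOW(program) = { #, /, [, ], num }.

{ #, /, [, ], num }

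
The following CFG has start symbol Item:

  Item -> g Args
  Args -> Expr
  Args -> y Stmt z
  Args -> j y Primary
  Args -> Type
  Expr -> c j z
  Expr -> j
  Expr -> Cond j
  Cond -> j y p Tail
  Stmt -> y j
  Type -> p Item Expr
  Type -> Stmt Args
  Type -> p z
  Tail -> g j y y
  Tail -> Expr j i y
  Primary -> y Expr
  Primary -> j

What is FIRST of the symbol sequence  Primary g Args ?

Add FIRST(Primary) = { j, y }; Primary is not nullable, stop.

{ j, y }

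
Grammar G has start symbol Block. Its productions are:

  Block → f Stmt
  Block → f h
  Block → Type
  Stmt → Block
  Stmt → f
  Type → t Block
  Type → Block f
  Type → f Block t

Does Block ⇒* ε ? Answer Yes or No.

No

No nonterminal in this grammar is nullable.
No production of Block has an RHS whose symbols are all nullable, so Block is not nullable.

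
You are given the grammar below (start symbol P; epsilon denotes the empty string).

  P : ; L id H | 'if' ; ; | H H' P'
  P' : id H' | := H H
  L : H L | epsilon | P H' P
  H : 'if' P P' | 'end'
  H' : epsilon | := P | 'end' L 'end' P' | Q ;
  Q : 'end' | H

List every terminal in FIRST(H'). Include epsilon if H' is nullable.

{ 'end', 'if', :=, epsilon }

H' : epsilon contributes epsilon.
H' : := P contributes {:=}.
H' : 'end' L 'end' P' contributes {'end'}.
From H' : Q ;: add FIRST(Q) = { 'end', 'if' }.
Union: FIRST(H') = { 'end', 'if', :=, epsilon }.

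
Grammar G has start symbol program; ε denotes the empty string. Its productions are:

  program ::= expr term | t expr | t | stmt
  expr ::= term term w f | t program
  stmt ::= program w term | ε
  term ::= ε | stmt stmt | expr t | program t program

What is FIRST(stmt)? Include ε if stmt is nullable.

{ t, w, ε }

From stmt ::= program w term: program nullable, take FIRST(program) ∪ {w} = { t, w }.
stmt ::= ε contributes ε.
Union: FIRST(stmt) = { t, w, ε }.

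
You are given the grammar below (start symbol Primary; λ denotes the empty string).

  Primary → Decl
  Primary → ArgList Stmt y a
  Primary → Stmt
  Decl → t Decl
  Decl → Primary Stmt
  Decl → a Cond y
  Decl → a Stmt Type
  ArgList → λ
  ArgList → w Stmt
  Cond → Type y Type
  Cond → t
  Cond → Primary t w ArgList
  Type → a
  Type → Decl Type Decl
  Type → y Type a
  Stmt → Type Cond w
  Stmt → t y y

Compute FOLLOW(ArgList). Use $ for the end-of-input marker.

{ a, t, w, y }

In Primary → ArgList Stmt y a: add FIRST(Stmt y a) = { a, t, w, y }.
In Cond → Primary t w ArgList: ArgList is at the end, add FOLLOW(Cond) = { w, y }.
Union: FOLLOW(ArgList) = { a, t, w, y }.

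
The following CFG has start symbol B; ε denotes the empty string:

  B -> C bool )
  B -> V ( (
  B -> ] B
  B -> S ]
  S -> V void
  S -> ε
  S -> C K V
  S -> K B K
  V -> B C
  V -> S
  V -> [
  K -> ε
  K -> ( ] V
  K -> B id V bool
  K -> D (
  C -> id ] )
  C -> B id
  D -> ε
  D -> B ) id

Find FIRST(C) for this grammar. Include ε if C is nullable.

C -> id ] ) contributes {id}.
From C -> B id: add FIRST(B) = { (, [, ], id, void }.
Union: FIRST(C) = { (, [, ], id, void }.

{ (, [, ], id, void }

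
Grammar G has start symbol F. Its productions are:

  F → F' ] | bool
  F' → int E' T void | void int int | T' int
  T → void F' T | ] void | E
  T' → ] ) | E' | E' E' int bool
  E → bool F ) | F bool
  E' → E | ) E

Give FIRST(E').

{ ), ], bool, int, void }

From E' → E: add FIRST(E) = { ), ], bool, int, void }.
E' → ) E contributes {)}.
Union: FIRST(E') = { ), ], bool, int, void }.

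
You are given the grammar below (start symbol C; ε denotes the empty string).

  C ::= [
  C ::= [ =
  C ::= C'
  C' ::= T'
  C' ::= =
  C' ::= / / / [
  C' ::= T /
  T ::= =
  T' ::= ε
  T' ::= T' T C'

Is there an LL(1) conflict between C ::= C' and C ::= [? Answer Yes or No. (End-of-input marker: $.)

FIRST(C') = { /, =, ε } and FIRST([) = { [ }.
The first is nullable but FOLLOW(C) = { $ } is disjoint from FIRST of the second.

No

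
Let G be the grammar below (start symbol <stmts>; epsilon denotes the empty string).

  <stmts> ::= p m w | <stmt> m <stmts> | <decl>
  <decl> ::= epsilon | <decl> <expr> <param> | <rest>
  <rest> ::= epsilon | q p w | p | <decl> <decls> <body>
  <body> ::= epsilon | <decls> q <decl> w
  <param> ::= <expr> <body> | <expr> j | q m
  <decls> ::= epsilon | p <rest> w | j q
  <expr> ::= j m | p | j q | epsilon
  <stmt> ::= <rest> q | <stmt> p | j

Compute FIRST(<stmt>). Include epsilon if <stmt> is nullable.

{ j, p, q }

From <stmt> ::= <rest> q: <rest> nullable, take FIRST(<rest>) ∪ {q} = { j, p, q }.
From <stmt> ::= <stmt> p: add FIRST(<stmt>) = { j, p, q }.
<stmt> ::= j contributes {j}.
Union: FIRST(<stmt>) = { j, p, q }.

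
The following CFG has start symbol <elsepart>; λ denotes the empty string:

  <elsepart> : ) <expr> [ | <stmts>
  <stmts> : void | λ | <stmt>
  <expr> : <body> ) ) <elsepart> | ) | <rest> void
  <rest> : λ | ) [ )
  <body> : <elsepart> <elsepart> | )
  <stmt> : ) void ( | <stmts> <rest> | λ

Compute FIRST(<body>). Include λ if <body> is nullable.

{ ), void, λ }

From <body> : <elsepart> <elsepart>: <elsepart>, <elsepart> nullable, take FIRST(<elsepart>) ∪ FIRST(<elsepart>) = { ), void }; also λ since the whole RHS is nullable.
<body> : ) contributes {)}.
Union: FIRST(<body>) = { ), void, λ }.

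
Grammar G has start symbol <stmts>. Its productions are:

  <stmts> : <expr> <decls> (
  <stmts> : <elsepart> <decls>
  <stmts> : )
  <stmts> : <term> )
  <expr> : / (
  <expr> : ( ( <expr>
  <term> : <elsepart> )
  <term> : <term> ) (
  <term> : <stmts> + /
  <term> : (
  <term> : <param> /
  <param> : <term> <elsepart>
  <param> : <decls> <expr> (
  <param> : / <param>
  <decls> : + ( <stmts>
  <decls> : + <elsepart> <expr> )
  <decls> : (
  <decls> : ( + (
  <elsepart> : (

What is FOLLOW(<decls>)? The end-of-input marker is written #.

In <stmts> : <expr> <decls> (: add FIRST(() = { ( }.
In <stmts> : <elsepart> <decls>: <decls> is at the end, add FOLLOW(<stmts>) = { #, (, +, / }.
In <param> : <decls> <expr> (: add FIRST(<expr> () = { (, / }.
Union: FOLLOW(<decls>) = { #, (, +, / }.

{ #, (, +, / }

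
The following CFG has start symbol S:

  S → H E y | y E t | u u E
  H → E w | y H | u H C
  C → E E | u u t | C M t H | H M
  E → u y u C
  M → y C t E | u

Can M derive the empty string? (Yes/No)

No nonterminal in this grammar is nullable.
No production of M has an RHS whose symbols are all nullable, so M is not nullable.

No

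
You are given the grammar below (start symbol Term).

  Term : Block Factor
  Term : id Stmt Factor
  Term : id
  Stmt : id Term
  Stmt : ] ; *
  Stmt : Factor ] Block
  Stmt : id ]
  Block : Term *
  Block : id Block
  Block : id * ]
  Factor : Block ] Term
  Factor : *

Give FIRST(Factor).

{ *, id }

From Factor : Block ] Term: add FIRST(Block) = { id }.
Factor : * contributes {*}.
Union: FIRST(Factor) = { *, id }.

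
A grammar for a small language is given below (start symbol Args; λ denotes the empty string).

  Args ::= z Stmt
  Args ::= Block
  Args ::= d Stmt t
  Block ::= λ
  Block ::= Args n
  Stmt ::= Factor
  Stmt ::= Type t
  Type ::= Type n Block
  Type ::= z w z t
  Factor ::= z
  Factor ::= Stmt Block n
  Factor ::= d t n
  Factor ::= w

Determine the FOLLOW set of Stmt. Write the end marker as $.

{ $, d, n, t, z }

In Args ::= z Stmt: Stmt is at the end, add FOLLOW(Args) = { $, n }.
In Args ::= d Stmt t: add FIRST(t) = { t }.
In Factor ::= Stmt Block n: add FIRST(Block n) = { d, n, z }.
Union: FOLLOW(Stmt) = { $, d, n, t, z }.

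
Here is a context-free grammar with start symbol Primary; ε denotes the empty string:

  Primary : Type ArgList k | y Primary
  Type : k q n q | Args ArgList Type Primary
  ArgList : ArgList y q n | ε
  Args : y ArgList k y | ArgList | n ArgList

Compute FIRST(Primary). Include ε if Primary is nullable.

{ k, n, y }

From Primary : Type ArgList k: add FIRST(Type) = { k, n, y }.
Primary : y Primary contributes {y}.
Union: FIRST(Primary) = { k, n, y }.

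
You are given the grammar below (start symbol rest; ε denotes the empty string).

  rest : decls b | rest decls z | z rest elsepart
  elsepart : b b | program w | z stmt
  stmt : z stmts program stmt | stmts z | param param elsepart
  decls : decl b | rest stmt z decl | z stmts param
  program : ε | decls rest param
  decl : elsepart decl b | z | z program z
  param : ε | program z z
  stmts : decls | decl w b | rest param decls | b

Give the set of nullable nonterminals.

{ param, program }

Directly nullable (have an ε-production): program, param.
No other nonterminal has a production whose RHS symbols are all nullable.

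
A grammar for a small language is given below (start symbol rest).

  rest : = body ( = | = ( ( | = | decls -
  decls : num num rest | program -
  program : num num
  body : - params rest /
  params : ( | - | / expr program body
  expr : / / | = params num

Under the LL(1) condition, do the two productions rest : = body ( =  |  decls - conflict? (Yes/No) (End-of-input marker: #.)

FIRST(= body ( =) = { = } and FIRST(decls -) = { num }.
The FIRST sets are disjoint and neither alternative is nullable — no conflict.

No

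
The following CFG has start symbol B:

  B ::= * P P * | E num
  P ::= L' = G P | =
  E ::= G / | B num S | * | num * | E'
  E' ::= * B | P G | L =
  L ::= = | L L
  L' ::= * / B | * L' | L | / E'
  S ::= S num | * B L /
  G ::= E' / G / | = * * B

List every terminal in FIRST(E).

{ *, /, =, num }

From E ::= G /: add FIRST(G) = { *, /, = }.
From E ::= B num S: add FIRST(B) = { *, /, =, num }.
E ::= * contributes {*}.
E ::= num * contributes {num}.
From E ::= E': add FIRST(E') = { *, /, = }.
Union: FIRST(E) = { *, /, =, num }.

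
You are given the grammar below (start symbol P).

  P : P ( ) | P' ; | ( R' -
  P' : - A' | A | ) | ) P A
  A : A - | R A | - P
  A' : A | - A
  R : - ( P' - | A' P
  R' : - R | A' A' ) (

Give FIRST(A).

{ - }

From A : A -: add FIRST(A) = { - }.
From A : R A: add FIRST(R) = { - }.
A : - P contributes {-}.
Union: FIRST(A) = { - }.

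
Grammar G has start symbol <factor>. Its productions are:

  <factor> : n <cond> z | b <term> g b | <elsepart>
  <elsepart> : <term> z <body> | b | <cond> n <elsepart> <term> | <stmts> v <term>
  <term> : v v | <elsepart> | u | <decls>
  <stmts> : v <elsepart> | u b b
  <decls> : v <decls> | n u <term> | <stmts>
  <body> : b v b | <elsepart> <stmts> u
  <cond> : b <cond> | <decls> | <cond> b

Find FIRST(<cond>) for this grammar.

{ b, n, u, v }

<cond> : b <cond> contributes {b}.
From <cond> : <decls>: add FIRST(<decls>) = { n, u, v }.
From <cond> : <cond> b: add FIRST(<cond>) = { b, n, u, v }.
Union: FIRST(<cond>) = { b, n, u, v }.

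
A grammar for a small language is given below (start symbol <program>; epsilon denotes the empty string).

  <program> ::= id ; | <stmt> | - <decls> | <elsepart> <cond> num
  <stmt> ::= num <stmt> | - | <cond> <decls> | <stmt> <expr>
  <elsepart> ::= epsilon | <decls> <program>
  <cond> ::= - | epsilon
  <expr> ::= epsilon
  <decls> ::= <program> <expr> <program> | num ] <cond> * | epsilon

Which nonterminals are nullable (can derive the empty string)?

{ <cond>, <decls>, <elsepart>, <expr>, <program>, <stmt> }

Directly nullable (have an epsilon-production): <elsepart>, <cond>, <expr>, <decls>.
<stmt> ::= <cond> <decls> with every symbol nullable, so <stmt> is nullable.
<program> ::= <stmt> with every symbol nullable, so <program> is nullable.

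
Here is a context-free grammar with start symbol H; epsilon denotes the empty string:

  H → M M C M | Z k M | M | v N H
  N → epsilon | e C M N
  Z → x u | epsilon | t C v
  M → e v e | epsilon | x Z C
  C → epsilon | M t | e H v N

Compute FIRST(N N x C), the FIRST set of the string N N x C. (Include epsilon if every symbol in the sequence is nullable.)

Add FIRST(N)\{epsilon} = { e }; N is nullable, continue.
Add FIRST(N)\{epsilon} = { e }; N is nullable, continue.
x is a terminal; add {x} and stop.

{ e, x }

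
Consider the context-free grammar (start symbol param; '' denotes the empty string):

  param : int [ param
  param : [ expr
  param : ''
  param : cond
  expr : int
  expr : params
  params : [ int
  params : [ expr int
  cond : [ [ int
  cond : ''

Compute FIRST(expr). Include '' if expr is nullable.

expr : int contributes {int}.
From expr : params: add FIRST(params) = { [ }.
Union: FIRST(expr) = { [, int }.

{ [, int }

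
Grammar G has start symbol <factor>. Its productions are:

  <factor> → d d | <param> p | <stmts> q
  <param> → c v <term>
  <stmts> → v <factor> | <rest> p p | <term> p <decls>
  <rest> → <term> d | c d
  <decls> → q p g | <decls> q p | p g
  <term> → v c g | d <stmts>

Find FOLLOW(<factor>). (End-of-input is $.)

{ $, d, p, q }

<factor> is the start symbol, so $ ∈ FOLLOW(<factor>).
In <stmts> → v <factor>: <factor> is at the end, add FOLLOW(<stmts>) = { d, p, q }.
Union: FOLLOW(<factor>) = { $, d, p, q }.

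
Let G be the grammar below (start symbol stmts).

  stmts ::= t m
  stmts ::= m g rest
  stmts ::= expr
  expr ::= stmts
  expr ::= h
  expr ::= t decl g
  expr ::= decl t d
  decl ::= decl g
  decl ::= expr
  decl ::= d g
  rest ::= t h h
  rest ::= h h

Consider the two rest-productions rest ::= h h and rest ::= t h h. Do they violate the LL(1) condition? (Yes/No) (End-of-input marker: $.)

FIRST(h h) = { h } and FIRST(t h h) = { t }.
The FIRST sets are disjoint and neither alternative is nullable — no conflict.

No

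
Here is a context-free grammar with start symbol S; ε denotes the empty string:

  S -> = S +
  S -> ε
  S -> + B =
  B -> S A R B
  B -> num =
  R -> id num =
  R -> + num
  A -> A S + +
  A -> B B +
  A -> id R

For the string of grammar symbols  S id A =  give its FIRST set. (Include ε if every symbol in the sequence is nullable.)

Add FIRST(S)\{ε} = { +, = }; S is nullable, continue.
id is a terminal; add {id} and stop.

{ +, =, id }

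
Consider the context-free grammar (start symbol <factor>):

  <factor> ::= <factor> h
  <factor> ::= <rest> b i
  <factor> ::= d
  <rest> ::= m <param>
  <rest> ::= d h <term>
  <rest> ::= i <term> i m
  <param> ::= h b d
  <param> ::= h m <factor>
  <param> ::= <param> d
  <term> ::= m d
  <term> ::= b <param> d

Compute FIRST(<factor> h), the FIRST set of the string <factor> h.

Add FIRST(<factor>) = { d, i, m }; <factor> is not nullable, stop.

{ d, i, m }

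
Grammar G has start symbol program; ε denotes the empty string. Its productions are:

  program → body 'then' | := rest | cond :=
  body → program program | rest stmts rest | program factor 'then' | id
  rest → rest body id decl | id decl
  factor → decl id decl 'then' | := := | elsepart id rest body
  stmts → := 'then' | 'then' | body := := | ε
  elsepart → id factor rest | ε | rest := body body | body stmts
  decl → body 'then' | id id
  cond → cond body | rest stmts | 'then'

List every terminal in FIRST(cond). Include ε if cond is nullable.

{ 'then', id }

From cond → cond body: add FIRST(cond) = { 'then', id }.
From cond → rest stmts: add FIRST(rest) = { id }.
cond → 'then' contributes {'then'}.
Union: FIRST(cond) = { 'then', id }.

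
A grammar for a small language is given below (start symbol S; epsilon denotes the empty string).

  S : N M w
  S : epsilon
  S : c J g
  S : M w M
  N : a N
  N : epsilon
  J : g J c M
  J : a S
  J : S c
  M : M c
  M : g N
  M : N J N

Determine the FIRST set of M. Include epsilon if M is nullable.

{ a, c, g }

From M : M c: add FIRST(M) = { a, c, g }.
M : g N contributes {g}.
From M : N J N: N nullable, take FIRST(N) ∪ FIRST(J) = { a, c, g }.
Union: FIRST(M) = { a, c, g }.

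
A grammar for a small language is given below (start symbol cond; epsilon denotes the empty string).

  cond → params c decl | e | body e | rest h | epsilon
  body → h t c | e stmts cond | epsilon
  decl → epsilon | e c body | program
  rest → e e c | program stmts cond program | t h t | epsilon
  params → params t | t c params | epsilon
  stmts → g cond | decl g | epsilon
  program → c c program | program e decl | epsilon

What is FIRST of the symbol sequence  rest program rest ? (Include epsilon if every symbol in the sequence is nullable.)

Add FIRST(rest)\{epsilon} = { c, e, g, h, t }; rest is nullable, continue.
Add FIRST(program)\{epsilon} = { c, e }; program is nullable, continue.
Add FIRST(rest)\{epsilon} = { c, e, g, h, t }; rest is nullable, continue.
Every symbol is nullable, so include epsilon.

{ c, e, g, h, t, epsilon }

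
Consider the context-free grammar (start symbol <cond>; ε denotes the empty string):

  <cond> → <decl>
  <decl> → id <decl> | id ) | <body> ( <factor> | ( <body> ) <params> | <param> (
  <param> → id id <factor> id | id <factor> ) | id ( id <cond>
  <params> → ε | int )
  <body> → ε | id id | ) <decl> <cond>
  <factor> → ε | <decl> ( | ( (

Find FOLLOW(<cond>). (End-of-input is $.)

<cond> is the start symbol, so $ ∈ FOLLOW(<cond>).
In <param> → id ( id <cond>: <cond> is at the end, add FOLLOW(<param>) = { ( }.
In <body> → ) <decl> <cond>: <cond> is at the end, add FOLLOW(<body>) = { (, ) }.
Union: FOLLOW(<cond>) = { $, (, ) }.

{ $, (, ) }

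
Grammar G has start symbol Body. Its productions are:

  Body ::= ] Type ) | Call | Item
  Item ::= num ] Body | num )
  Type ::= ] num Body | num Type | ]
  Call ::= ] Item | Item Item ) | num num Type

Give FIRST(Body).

Body ::= ] Type ) contributes {]}.
From Body ::= Call: add FIRST(Call) = { ], num }.
From Body ::= Item: add FIRST(Item) = { num }.
Union: FIRST(Body) = { ], num }.

{ ], num }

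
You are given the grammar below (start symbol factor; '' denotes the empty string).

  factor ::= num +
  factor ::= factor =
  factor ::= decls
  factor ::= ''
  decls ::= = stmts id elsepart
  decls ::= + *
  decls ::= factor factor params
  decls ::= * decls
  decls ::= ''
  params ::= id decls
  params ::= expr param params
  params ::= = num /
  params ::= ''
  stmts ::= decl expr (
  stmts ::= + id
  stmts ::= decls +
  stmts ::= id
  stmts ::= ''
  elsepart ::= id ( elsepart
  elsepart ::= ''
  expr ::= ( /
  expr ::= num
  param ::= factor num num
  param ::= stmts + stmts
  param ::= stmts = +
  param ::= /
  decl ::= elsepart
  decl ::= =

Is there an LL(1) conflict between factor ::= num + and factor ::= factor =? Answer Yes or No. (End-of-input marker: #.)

FIRST(num +) = { num } and FIRST(factor =) = { (, *, +, =, id, num }.
Both contain num, so the two alternatives are not disjoint — LL(1) conflict.

Yes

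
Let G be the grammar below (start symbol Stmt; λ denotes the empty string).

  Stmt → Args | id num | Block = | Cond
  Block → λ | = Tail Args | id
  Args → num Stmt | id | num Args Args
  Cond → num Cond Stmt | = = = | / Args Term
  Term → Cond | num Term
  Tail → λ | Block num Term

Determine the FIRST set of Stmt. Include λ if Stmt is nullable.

{ /, =, id, num }

From Stmt → Args: add FIRST(Args) = { id, num }.
Stmt → id num contributes {id}.
From Stmt → Block =: Block nullable, take FIRST(Block) ∪ {=} = { =, id }.
From Stmt → Cond: add FIRST(Cond) = { /, =, num }.
Union: FIRST(Stmt) = { /, =, id, num }.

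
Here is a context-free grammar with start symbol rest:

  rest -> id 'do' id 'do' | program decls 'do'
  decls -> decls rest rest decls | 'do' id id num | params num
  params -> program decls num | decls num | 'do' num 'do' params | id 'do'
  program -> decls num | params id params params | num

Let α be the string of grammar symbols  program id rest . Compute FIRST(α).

Add FIRST(program) = { 'do', id, num }; program is not nullable, stop.

{ 'do', id, num }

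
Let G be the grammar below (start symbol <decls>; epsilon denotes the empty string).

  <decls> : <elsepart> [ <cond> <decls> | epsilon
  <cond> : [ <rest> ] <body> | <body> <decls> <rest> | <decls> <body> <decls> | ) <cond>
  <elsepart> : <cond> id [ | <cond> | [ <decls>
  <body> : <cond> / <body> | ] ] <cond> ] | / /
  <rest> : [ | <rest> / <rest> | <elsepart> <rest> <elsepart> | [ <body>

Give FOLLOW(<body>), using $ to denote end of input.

{ $, ), /, [, ], id }

In <cond> : [ <rest> ] <body>: <body> is at the end, add FOLLOW(<cond>) = { $, ), /, [, ], id }.
In <cond> : <body> <decls> <rest>: add FIRST(<decls> <rest>) = { ), /, [, ] }.
In <cond> : <decls> <body> <decls>: add FIRST(<decls>)\{epsilon} = { ), /, [, ] }.
  Since <decls> is nullable, also add FOLLOW(<cond>) = { $, ), /, [, ], id }.
In <body> : <cond> / <body>: <body> is at the end, add FOLLOW(<body>) = { $, ), /, [, ], id }.
In <rest> : [ <body>: <body> is at the end, add FOLLOW(<rest>) = { $, ), /, [, ], id }.
Union: FOLLOW(<body>) = { $, ), /, [, ], id }.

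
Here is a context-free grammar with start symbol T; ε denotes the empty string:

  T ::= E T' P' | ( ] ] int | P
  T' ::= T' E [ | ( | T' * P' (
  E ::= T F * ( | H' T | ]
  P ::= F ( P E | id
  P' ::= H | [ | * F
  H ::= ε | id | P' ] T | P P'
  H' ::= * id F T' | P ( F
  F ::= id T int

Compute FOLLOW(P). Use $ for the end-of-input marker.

In T ::= P: P is at the end, add FOLLOW(T) = { $, (, *, [, ], id, int }.
In P ::= F ( P E: add FIRST(E) = { (, *, ], id }.
In H ::= P P': add FIRST(P')\{ε} = { *, [, ], id }.
  Since P' is nullable, also add FOLLOW(H) = { $, (, *, [, ], id, int }.
In H' ::= P ( F: add FIRST(( F) = { ( }.
Union: FOLLOW(P) = { $, (, *, [, ], id, int }.

{ $, (, *, [, ], id, int }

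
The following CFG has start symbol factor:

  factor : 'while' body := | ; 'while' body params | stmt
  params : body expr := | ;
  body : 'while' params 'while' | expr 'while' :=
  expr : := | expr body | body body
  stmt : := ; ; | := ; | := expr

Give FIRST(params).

{ 'while', :=, ; }

From params : body expr :=: add FIRST(body) = { 'while', := }.
params : ; contributes {;}.
Union: FIRST(params) = { 'while', :=, ; }.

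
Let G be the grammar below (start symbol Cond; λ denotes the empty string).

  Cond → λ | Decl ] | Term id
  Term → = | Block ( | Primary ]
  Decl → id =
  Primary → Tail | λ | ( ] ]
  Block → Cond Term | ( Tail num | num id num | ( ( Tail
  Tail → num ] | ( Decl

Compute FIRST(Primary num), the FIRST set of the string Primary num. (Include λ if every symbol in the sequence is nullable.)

{ (, num }

Add FIRST(Primary)\{λ} = { (, num }; Primary is nullable, continue.
num is a terminal; add {num} and stop.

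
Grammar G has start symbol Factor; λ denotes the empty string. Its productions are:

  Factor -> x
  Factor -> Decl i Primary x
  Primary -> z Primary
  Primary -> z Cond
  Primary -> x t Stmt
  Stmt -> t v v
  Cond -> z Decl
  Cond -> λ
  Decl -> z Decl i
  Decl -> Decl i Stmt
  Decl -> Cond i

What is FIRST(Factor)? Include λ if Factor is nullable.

{ i, x, z }

Factor -> x contributes {x}.
From Factor -> Decl i Primary x: add FIRST(Decl) = { i, z }.
Union: FIRST(Factor) = { i, x, z }.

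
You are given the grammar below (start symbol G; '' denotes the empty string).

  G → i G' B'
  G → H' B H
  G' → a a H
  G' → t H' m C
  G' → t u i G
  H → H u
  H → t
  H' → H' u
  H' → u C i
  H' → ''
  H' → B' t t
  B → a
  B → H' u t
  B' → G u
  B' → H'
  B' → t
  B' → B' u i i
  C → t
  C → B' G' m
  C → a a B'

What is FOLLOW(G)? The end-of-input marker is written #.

G is the start symbol, so # ∈ FOLLOW(G).
In G' → t u i G: G is at the end, add FOLLOW(G') = { #, a, i, m, t, u }.
In B' → G u: add FIRST(u) = { u }.
Union: FOLLOW(G) = { #, a, i, m, t, u }.

{ #, a, i, m, t, u }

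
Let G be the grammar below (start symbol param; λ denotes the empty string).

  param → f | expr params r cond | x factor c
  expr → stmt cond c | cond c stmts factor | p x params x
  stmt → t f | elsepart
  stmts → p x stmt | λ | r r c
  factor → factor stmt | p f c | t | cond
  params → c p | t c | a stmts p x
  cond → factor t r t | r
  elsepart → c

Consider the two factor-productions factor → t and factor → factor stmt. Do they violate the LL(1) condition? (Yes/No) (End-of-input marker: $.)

FIRST(t) = { t } and FIRST(factor stmt) = { p, r, t }.
Both contain t, so the two alternatives are not disjoint — LL(1) conflict.

Yes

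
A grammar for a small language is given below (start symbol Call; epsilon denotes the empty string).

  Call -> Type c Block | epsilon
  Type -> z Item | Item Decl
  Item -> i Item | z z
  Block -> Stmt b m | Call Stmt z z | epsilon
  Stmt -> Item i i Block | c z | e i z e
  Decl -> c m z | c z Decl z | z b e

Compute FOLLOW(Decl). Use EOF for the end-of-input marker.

In Type -> Item Decl: Decl is at the end, add FOLLOW(Type) = { c }.
In Decl -> c z Decl z: add FIRST(z) = { z }.
Union: FOLLOW(Decl) = { c, z }.

{ c, z }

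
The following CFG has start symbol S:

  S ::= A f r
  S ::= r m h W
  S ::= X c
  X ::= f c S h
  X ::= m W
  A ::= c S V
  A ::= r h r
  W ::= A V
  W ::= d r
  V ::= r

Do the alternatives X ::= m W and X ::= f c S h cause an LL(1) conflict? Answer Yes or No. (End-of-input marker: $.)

FIRST(m W) = { m } and FIRST(f c S h) = { f }.
The FIRST sets are disjoint and neither alternative is nullable — no conflict.

No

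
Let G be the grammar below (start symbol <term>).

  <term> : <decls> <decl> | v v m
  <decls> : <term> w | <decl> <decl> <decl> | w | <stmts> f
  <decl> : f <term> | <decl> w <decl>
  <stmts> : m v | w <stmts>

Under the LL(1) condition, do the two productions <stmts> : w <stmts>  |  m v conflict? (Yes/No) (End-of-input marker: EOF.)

FIRST(w <stmts>) = { w } and FIRST(m v) = { m }.
The FIRST sets are disjoint and neither alternative is nullable — no conflict.

No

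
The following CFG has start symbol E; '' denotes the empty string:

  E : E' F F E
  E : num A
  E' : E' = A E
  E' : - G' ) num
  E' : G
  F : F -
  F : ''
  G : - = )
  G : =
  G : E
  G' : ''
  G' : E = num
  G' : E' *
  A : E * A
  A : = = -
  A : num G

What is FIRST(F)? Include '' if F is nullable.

From F : F -: F nullable, take FIRST(F) ∪ {-} = { - }.
F : '' contributes ''.
Union: FIRST(F) = { -, '' }.

{ -, '' }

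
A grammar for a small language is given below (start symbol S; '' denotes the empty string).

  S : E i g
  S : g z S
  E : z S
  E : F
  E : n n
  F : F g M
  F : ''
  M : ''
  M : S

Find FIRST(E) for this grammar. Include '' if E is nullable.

{ g, n, z, '' }

E : z S contributes {z}.
From E : F: add FIRST(F) = { g, '' } (including '' since F is nullable).
E : n n contributes {n}.
Union: FIRST(E) = { g, n, z, '' }.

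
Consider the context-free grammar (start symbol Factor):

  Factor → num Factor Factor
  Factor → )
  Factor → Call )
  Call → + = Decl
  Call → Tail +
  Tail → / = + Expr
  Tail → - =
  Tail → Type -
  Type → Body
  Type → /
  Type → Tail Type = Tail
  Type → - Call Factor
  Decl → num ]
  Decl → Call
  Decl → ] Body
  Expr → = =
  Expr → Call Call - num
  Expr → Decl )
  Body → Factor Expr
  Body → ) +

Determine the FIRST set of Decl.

Decl → num ] contributes {num}.
From Decl → Call: add FIRST(Call) = { ), +, -, /, num }.
Decl → ] Body contributes {]}.
Union: FIRST(Decl) = { ), +, -, /, ], num }.

{ ), +, -, /, ], num }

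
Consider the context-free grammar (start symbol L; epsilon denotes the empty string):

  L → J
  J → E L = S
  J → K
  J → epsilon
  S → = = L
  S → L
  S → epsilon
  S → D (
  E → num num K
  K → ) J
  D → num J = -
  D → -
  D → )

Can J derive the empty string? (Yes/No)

Yes

J has an epsilon-production, so J ⇒ epsilon.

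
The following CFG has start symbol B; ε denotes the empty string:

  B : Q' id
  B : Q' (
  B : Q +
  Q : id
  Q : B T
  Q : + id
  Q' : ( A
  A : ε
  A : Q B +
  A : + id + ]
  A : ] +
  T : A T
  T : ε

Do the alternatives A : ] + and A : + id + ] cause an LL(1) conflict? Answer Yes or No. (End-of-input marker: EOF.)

No

FIRST(] +) = { ] } and FIRST(+ id + ]) = { + }.
The FIRST sets are disjoint and neither alternative is nullable — no conflict.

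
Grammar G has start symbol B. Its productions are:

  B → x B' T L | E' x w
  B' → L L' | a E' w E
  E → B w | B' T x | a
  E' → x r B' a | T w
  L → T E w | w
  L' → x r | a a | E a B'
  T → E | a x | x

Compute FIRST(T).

From T → E: add FIRST(E) = { a, w, x }.
T → a x contributes {a}.
T → x contributes {x}.
Union: FIRST(T) = { a, w, x }.

{ a, w, x }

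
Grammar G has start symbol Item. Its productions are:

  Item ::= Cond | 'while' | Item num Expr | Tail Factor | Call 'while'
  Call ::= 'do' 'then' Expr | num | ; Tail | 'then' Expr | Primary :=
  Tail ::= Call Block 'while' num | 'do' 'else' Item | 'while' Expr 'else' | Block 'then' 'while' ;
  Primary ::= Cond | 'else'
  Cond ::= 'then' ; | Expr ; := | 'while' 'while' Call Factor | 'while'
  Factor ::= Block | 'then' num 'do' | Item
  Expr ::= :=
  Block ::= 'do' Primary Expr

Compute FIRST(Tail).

From Tail ::= Call Block 'while' num: add FIRST(Call) = { 'do', 'else', 'then', 'while', :=, ;, num }.
Tail ::= 'do' 'else' Item contributes {'do'}.
Tail ::= 'while' Expr 'else' contributes {'while'}.
From Tail ::= Block 'then' 'while' ;: add FIRST(Block) = { 'do' }.
Union: FIRST(Tail) = { 'do', 'else', 'then', 'while', :=, ;, num }.

{ 'do', 'else', 'then', 'while', :=, ;, num }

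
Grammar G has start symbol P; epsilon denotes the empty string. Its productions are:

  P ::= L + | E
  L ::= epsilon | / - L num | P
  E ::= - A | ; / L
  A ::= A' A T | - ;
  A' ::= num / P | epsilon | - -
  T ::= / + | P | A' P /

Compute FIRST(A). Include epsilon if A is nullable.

From A ::= A' A T: A' nullable, take FIRST(A') ∪ FIRST(A) = { -, num }.
A ::= - ; contributes {-}.
Union: FIRST(A) = { -, num }.

{ -, num }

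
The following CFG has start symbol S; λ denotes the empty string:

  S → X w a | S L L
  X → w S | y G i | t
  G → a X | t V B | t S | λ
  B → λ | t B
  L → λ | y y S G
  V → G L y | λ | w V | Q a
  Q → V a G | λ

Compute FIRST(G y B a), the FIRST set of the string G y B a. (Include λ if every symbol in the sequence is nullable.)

{ a, t, y }

Add FIRST(G)\{λ} = { a, t }; G is nullable, continue.
y is a terminal; add {y} and stop.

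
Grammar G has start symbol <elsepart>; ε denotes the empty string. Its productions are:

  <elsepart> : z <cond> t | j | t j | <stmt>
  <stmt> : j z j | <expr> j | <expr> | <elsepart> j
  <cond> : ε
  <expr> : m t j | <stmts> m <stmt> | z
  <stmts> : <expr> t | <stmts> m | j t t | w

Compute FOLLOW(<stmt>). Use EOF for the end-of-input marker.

{ EOF, j, t }

In <elsepart> : <stmt>: <stmt> is at the end, add FOLLOW(<elsepart>) = { EOF, j }.
In <expr> : <stmts> m <stmt>: <stmt> is at the end, add FOLLOW(<expr>) = { EOF, j, t }.
Union: FOLLOW(<stmt>) = { EOF, j, t }.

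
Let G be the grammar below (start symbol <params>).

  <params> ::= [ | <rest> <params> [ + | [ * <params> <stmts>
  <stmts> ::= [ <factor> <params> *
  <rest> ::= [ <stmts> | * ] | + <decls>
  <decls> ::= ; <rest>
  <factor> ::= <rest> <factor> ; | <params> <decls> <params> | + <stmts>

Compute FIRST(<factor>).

From <factor> ::= <rest> <factor> ;: add FIRST(<rest>) = { *, +, [ }.
From <factor> ::= <params> <decls> <params>: add FIRST(<params>) = { *, +, [ }.
<factor> ::= + <stmts> contributes {+}.
Union: FIRST(<factor>) = { *, +, [ }.

{ *, +, [ }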